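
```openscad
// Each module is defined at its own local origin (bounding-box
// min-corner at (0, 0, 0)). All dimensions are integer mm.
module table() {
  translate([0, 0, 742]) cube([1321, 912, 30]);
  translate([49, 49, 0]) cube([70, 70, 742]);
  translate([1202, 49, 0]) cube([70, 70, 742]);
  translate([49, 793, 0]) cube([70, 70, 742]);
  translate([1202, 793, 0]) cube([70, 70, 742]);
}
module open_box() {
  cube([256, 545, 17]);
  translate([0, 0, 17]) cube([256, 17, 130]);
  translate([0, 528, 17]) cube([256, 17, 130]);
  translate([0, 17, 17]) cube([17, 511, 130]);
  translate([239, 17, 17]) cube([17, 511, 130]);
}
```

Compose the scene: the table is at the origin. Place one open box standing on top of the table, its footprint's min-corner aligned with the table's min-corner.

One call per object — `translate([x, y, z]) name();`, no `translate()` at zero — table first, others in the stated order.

table();
translate([0, 0, 772]) open_box();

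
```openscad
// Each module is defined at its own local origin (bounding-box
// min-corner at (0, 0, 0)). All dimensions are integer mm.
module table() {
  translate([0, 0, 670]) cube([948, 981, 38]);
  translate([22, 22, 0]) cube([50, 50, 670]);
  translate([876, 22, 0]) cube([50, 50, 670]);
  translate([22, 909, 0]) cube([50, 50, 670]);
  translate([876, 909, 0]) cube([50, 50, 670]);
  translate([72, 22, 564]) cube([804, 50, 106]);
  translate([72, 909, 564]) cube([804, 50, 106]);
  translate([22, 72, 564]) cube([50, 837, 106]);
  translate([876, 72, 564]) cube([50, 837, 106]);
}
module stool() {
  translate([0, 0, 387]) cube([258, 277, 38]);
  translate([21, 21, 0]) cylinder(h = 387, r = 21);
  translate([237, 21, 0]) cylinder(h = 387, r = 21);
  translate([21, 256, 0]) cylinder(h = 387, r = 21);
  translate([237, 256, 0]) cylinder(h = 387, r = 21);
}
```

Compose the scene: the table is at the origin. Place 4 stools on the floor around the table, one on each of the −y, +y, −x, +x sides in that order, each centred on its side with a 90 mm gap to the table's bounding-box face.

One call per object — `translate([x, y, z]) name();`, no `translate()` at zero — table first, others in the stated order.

table();
translate([345, -367, 0]) stool();
translate([345, 1071, 0]) stool();
translate([-348, 352, 0]) stool();
translate([1038, 352, 0]) stool();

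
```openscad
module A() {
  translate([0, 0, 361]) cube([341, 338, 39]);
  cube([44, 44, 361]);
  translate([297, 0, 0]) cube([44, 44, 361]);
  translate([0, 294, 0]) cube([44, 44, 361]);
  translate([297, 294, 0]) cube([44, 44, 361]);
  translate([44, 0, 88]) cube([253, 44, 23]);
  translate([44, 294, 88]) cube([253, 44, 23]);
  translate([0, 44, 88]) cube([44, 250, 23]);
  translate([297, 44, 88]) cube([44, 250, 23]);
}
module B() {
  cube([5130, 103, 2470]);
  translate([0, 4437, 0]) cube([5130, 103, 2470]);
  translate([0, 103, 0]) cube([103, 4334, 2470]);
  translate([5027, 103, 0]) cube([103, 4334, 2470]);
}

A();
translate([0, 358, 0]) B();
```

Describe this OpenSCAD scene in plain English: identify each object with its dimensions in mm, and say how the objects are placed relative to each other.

A is a four-legged stool. The seat is 341×338 mm, 39 mm thick, top at z = 400 mm. It stands on four square legs, each 44×44 mm in cross-section, from z = 0 to the seat underside, each flush with a corner of the seat. Four stretchers, 44 mm wide and 23 mm tall, connect adjacent legs with their undersides at z = 88 mm, each running between the inner faces of the legs it joins and aligned with the legs' outer faces on the other axis.

B is a box-shaped house frame (walls only): outside footprint 5130×4540 mm, wall height 2470 mm, wall thickness 103 mm. The two y-facing walls run the full x-width; the two x-facing walls fit between the inner faces of the y-facing walls.

The house frame is on the floor beside the stool on its +y side.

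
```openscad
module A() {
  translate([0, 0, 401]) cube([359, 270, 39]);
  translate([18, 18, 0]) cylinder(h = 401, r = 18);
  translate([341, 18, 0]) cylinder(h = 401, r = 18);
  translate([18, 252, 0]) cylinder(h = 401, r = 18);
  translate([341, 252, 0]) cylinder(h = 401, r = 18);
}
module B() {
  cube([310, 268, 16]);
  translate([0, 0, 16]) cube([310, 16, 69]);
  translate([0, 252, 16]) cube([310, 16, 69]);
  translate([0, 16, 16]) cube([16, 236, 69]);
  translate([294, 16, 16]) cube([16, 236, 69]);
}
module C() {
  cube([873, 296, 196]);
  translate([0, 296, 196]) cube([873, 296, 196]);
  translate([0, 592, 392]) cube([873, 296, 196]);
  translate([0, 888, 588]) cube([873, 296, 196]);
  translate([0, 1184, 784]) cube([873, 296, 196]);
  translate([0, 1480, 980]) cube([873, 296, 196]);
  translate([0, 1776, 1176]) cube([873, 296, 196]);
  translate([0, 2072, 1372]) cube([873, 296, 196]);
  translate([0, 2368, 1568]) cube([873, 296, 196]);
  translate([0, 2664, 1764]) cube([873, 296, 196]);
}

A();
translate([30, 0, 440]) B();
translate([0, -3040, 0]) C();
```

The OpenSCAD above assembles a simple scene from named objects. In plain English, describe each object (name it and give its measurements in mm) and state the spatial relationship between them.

A is a simple wooden stool: a rectangular seat 359 mm (x) by 270 mm (y), 39 mm thick, top face at z = 440 mm, on four round legs, each 36 mm in diameter. The legs rest on z = 0, each leg's axis is inset half a diameter from the nearest pair of seat edges (so the leg's bounding box is flush with the corner).

B is an open storage box with external size 310×268×85 mm and wall thickness 16 mm (the base is also 16 mm thick). The base covers the whole footprint; the four walls stand on the base, with the y-facing walls full-width and the x-facing walls fitting between their inner faces.

C is a run of 10 identical solid stair steps. Each tread is 873×296 mm and each step block is 196 mm high. Step 1 rests on the floor; step k is offset from step 1 by (k−1)×296 mm in y and (k−1)×196 mm in z.

The open box is on top of the stool. The staircase is on the floor beside the stool on its −y side.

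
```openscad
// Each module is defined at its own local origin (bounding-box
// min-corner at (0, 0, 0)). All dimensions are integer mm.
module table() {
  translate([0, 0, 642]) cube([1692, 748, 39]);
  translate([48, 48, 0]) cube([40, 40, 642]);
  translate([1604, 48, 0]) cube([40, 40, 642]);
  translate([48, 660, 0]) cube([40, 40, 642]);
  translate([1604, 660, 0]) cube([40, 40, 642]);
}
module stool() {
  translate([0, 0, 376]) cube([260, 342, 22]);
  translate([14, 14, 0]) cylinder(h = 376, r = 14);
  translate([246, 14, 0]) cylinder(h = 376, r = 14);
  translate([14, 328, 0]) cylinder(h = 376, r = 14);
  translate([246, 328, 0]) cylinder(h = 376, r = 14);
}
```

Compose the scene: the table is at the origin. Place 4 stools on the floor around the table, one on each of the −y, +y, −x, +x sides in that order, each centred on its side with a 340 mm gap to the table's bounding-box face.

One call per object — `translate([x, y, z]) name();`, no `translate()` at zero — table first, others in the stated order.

table();
translate([716, -682, 0]) stool();
translate([716, 1088, 0]) stool();
translate([-600, 203, 0]) stool();
translate([2032, 203, 0]) stool();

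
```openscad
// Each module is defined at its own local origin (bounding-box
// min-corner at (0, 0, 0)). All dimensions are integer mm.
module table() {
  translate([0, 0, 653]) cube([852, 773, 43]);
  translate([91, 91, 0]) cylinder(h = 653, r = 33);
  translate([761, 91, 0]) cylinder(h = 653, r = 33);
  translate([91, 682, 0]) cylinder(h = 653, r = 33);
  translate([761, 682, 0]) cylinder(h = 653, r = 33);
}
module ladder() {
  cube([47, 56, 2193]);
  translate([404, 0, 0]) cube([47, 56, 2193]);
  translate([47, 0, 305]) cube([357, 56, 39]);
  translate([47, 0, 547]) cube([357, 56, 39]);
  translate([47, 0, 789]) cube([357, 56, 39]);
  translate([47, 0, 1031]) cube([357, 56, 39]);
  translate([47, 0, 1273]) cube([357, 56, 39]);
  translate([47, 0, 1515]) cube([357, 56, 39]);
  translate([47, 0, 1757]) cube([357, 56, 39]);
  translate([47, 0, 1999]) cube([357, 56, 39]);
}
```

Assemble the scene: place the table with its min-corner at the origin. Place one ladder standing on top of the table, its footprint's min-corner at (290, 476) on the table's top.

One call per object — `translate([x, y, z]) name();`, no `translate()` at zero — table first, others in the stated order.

table();
translate([290, 476, 696]) ladder();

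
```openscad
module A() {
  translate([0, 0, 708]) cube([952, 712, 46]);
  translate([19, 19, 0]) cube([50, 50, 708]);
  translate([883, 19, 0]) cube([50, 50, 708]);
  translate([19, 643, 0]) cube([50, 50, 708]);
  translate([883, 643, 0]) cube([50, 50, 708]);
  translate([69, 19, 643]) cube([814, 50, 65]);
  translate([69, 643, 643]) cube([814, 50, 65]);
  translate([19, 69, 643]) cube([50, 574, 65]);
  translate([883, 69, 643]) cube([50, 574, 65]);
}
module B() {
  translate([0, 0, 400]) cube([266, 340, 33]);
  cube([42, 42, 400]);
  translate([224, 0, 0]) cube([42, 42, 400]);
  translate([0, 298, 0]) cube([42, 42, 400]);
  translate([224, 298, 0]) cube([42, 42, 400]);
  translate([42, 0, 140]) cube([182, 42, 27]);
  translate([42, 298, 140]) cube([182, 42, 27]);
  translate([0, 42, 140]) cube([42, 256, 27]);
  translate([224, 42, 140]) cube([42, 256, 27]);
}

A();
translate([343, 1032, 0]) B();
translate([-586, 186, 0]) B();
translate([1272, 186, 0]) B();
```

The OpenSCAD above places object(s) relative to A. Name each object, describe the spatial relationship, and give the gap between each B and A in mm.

Each stool's nearest face is 320 mm from the table's bounding box.

A is a table. B is a stool. Three stools sit around the table at the +y, −x, +x sides. The gap between each stool and the table is 320 mm.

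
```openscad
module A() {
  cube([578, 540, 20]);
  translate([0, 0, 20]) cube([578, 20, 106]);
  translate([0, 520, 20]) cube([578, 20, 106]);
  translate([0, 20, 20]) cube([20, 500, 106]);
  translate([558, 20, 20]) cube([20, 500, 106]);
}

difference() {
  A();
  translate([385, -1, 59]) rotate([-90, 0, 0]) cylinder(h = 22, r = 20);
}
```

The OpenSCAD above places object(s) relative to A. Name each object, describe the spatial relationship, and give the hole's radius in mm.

A is an open box. The open box has a circular hole through its front wall. The hole's radius is 20 mm.

The subtracted cylinder has r = 20 mm.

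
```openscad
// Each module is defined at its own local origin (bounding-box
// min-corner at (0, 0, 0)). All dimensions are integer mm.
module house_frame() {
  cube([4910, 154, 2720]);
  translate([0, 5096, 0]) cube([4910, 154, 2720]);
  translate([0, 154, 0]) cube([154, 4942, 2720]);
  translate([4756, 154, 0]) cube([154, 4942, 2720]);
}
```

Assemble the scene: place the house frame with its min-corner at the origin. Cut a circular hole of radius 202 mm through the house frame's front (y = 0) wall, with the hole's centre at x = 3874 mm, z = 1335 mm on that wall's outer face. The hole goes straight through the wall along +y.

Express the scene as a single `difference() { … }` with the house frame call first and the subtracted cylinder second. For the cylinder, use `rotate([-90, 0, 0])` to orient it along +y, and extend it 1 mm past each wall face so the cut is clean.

difference() {
  house_frame();
  translate([3874, -1, 1335]) rotate([-90, 0, 0]) cylinder(h = 156, r = 202);
}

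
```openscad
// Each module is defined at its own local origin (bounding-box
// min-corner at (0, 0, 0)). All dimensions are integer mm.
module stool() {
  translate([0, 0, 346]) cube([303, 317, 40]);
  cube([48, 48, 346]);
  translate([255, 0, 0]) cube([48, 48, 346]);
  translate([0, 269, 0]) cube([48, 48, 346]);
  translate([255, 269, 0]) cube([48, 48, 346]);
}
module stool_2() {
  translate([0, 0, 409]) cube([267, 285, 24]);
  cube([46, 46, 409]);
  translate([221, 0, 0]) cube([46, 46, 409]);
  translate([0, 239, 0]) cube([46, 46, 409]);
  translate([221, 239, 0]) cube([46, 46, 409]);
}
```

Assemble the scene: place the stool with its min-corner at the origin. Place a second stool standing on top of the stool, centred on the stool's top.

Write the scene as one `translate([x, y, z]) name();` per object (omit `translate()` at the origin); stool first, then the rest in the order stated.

stool();
translate([18, 16, 386]) stool_2();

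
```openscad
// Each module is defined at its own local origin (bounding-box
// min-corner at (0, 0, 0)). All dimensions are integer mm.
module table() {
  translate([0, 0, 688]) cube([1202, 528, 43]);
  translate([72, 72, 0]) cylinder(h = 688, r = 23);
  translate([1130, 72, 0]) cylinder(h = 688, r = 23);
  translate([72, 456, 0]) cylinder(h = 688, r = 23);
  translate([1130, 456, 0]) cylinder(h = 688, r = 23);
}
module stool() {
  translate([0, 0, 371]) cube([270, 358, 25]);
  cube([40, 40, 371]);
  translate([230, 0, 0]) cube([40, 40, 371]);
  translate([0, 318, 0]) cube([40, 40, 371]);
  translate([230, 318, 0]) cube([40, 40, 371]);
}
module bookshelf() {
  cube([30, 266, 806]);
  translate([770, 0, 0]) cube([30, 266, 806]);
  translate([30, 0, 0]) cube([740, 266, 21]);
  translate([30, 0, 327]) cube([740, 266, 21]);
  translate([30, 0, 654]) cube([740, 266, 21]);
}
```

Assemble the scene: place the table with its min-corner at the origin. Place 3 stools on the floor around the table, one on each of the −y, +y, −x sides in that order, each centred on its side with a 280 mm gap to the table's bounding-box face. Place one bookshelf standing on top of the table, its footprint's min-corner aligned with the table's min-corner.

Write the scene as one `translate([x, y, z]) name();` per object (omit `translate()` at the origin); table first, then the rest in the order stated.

table();
translate([466, -638, 0]) stool();
translate([466, 808, 0]) stool();
translate([-550, 85, 0]) stool();
translate([0, 0, 731]) bookshelf();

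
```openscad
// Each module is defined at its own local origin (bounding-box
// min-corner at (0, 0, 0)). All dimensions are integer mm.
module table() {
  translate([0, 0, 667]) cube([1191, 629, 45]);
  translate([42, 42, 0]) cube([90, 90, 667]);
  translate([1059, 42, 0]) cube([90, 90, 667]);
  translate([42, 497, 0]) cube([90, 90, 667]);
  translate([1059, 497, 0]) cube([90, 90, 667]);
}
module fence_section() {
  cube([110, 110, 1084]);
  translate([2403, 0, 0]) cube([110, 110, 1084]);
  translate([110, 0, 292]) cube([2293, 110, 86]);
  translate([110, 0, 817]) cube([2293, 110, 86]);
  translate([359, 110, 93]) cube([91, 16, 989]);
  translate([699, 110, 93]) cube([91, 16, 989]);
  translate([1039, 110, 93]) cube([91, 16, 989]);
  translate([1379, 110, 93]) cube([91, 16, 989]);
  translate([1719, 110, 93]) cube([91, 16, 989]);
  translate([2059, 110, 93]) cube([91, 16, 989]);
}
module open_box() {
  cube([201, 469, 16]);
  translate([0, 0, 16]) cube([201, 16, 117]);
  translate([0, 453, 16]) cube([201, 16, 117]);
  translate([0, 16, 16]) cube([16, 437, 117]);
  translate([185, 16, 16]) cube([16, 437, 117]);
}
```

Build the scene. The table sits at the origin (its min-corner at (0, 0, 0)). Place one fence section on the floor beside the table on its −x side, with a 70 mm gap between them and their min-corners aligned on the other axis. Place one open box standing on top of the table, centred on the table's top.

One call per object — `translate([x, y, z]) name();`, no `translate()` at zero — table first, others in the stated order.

table();
translate([-2583, 0, 0]) fence_section();
translate([495, 80, 712]) open_box();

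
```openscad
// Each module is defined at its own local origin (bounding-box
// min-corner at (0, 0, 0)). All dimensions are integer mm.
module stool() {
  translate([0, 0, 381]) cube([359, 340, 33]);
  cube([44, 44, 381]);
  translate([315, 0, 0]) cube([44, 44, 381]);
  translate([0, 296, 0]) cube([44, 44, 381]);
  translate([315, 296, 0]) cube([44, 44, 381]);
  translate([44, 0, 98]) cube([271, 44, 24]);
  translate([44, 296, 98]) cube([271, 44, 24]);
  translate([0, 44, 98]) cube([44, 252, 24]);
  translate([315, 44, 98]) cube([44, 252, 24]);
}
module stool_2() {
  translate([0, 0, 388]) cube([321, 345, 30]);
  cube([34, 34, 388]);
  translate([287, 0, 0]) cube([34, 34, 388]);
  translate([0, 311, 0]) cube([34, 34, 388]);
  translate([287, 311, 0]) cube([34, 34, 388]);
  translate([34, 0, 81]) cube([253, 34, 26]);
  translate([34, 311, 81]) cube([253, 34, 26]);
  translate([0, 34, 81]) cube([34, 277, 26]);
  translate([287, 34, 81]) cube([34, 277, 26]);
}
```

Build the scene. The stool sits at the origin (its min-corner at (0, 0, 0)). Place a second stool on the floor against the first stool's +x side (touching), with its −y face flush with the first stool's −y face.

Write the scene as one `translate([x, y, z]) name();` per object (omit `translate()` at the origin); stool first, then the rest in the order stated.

stool();
translate([359, 0, 0]) stool_2();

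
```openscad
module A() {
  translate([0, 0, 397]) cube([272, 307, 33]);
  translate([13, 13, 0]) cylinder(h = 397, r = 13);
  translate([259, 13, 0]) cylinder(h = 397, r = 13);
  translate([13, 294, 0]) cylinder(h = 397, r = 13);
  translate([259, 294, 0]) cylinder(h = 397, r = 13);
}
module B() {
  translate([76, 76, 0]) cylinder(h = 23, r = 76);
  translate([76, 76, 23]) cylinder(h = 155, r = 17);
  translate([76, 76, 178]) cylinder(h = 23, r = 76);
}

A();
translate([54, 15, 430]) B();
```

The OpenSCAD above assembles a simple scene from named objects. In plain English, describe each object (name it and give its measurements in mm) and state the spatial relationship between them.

A is a four-legged stool. The seat is 272×307 mm, 33 mm thick, top at z = 430 mm. It stands on four round legs, each 26 mm in diameter, from z = 0 to the seat underside, each leg's axis is inset half a diameter from the nearest pair of seat edges (so the leg's bounding box is flush with the corner).

B is a spool: two coaxial disc flanges of radius 76 mm and thickness 23 mm, joined by a core cylinder of radius 17 mm and height 155 mm. The lower flange rests on z = 0 and the three cylinders share a vertical axis.

The spool is on top of the stool.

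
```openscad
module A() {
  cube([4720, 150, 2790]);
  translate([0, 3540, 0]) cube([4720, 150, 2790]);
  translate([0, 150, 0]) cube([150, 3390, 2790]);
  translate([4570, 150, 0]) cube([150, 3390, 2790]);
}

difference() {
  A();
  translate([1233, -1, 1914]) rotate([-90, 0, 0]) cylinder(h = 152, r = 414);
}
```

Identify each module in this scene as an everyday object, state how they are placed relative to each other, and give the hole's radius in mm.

A is a house frame. The house frame has a circular hole through its front wall. The hole's radius is 414 mm.

The subtracted cylinder has r = 414 mm.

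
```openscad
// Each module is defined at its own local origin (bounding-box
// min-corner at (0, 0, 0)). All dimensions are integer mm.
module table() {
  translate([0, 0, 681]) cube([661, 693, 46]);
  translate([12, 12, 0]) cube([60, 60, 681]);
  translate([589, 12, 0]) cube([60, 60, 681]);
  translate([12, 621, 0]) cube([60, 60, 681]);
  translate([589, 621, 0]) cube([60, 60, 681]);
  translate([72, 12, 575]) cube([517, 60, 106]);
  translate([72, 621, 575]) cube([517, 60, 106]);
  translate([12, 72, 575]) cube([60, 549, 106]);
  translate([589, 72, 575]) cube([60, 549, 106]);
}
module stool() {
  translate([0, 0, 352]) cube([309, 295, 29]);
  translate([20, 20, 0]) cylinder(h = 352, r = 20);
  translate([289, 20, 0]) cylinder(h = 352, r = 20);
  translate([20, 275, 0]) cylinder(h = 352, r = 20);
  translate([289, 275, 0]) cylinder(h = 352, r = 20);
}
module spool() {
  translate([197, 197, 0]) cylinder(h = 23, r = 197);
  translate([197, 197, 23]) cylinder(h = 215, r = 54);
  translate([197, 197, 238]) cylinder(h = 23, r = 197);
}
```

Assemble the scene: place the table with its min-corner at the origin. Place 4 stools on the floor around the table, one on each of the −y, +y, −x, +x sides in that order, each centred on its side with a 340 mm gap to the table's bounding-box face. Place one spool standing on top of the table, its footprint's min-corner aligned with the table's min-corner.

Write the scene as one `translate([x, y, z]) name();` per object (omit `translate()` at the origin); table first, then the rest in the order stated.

table();
translate([176, -635, 0]) stool();
translate([176, 1033, 0]) stool();
translate([-649, 199, 0]) stool();
translate([1001, 199, 0]) stool();
translate([0, 0, 727]) spool();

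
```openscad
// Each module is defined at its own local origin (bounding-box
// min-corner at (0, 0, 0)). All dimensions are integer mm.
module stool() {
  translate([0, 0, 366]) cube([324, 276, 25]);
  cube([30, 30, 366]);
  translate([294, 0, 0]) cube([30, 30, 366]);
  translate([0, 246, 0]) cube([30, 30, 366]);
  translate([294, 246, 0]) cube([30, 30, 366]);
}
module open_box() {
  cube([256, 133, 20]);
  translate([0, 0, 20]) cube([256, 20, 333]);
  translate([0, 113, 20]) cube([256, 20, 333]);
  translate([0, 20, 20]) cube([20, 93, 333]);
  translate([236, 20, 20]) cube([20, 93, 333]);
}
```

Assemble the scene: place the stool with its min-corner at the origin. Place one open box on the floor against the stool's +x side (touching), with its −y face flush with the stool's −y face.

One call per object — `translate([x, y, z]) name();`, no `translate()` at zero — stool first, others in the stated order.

stool();
translate([324, 0, 0]) open_box();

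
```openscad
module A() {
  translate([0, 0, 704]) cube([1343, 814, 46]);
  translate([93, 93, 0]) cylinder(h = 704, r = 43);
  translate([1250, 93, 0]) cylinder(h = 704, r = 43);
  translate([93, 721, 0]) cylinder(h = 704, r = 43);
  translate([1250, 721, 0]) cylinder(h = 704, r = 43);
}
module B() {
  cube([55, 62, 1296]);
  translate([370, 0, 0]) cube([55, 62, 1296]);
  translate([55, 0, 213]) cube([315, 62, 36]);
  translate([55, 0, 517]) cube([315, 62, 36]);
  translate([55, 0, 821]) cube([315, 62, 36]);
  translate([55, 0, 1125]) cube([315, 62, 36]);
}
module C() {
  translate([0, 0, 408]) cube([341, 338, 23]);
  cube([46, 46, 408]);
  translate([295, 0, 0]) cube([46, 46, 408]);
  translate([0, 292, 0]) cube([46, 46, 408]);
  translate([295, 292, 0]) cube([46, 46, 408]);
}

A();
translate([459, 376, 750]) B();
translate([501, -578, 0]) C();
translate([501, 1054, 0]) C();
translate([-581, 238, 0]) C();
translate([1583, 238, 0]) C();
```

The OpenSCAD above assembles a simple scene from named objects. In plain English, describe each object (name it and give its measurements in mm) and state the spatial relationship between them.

A is a rectangular dining table. The top is 1343×814×46 mm with its upper surface at z = 750 mm. It stands on four round legs of 86 mm diameter, each leg's bounding box inset 50 mm from the nearest pair of top edges, running from the floor to the underside of the top.

B is a straight ladder. Two 55×62 mm vertical rails, 1296 mm tall, stand 425 mm apart (outside-to-outside) with their front faces coplanar on the −y side. 4 rungs, each 62 mm deep and 36 mm tall, span between the inner faces of the rails, front faces flush with the rails. The lowest rung's underside is at z = 213 mm and rungs are spaced 304 mm apart (underside to underside).

C is a four-legged stool. The seat is a 341×338×23 mm slab whose top surface is at z = 431 mm; four square legs, each 46×46 mm in cross-section, run from the floor (z = 0) to the underside of the seat, each flush with a corner of the seat.

The ladder is on top of the table, centred. Four stools sit around the table at the −y, +y, −x, +x sides.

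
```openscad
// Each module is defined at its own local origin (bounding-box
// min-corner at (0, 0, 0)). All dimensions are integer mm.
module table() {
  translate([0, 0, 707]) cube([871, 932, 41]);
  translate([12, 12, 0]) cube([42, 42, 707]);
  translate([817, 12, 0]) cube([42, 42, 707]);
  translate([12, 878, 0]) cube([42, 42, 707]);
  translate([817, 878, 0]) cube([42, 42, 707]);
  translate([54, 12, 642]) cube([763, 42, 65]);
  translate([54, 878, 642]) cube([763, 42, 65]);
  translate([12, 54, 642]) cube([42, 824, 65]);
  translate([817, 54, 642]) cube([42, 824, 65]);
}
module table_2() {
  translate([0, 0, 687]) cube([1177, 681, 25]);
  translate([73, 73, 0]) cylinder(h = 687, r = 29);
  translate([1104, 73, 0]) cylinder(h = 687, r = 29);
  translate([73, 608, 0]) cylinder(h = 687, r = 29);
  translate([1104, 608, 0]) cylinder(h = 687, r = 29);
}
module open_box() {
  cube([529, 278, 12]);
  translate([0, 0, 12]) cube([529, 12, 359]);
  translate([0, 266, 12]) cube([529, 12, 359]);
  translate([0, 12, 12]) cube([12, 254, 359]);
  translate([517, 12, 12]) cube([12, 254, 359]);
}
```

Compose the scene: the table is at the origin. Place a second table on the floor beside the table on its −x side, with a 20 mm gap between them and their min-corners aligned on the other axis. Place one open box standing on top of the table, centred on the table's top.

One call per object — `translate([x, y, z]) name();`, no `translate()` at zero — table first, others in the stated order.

table();
translate([-1197, 0, 0]) table_2();
translate([171, 327, 748]) open_box();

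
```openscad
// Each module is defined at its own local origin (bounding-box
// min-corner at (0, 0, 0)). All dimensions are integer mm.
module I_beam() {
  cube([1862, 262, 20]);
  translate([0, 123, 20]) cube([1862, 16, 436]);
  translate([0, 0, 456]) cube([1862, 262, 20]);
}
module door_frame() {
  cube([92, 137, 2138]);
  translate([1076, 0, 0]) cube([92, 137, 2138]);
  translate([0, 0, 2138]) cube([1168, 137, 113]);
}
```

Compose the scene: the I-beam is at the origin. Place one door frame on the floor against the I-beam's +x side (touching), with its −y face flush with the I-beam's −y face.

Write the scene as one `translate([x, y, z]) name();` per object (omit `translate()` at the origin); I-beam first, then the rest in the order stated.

I_beam();
translate([1862, 0, 0]) door_frame();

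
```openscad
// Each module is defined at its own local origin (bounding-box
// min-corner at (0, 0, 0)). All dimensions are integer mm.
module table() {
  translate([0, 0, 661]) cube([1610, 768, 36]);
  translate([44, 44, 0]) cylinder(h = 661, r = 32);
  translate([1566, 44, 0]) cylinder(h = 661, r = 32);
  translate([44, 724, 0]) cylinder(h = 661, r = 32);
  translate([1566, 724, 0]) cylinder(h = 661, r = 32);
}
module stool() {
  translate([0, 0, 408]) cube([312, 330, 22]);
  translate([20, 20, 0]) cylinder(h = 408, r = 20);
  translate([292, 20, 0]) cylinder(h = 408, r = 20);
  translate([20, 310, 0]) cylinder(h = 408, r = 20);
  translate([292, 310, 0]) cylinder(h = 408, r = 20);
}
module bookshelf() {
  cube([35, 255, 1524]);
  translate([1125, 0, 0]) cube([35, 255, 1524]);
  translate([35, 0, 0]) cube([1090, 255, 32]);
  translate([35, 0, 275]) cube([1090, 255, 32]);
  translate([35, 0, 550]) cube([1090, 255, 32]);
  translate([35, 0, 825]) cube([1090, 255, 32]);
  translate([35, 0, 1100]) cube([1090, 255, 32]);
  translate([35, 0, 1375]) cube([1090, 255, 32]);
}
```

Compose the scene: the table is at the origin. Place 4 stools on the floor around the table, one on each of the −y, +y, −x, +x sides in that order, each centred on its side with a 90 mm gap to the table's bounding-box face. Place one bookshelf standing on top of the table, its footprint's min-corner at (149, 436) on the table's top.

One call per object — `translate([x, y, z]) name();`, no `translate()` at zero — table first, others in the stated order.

table();
translate([649, -420, 0]) stool();
translate([649, 858, 0]) stool();
translate([-402, 219, 0]) stool();
translate([1700, 219, 0]) stool();
translate([149, 436, 697]) bookshelf();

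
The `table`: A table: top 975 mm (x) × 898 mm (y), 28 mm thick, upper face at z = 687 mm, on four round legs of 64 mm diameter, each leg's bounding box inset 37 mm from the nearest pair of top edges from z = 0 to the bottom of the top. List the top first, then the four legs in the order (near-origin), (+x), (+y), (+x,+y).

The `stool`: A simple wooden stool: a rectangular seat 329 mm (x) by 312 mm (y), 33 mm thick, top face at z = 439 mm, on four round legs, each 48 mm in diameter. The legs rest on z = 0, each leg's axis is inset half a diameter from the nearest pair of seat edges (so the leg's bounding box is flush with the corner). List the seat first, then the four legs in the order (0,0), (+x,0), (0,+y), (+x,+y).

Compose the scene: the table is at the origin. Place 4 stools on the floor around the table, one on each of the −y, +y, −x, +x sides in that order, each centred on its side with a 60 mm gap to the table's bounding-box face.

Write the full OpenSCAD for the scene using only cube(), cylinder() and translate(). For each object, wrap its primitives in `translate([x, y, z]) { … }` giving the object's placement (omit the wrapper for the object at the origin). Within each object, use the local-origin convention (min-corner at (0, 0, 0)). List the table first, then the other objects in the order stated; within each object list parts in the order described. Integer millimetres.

translate([0, 0, 659]) cube([975, 898, 28]);
translate([69, 69, 0]) cylinder(h = 659, r = 32);
translate([906, 69, 0]) cylinder(h = 659, r = 32);
translate([69, 829, 0]) cylinder(h = 659, r = 32);
translate([906, 829, 0]) cylinder(h = 659, r = 32);
translate([323, -372, 0]) {
  translate([0, 0, 406]) cube([329, 312, 33]);
  translate([24, 24, 0]) cylinder(h = 406, r = 24);
  translate([305, 24, 0]) cylinder(h = 406, r = 24);
  translate([24, 288, 0]) cylinder(h = 406, r = 24);
  translate([305, 288, 0]) cylinder(h = 406, r = 24);
}
translate([323, 958, 0]) {
  translate([0, 0, 406]) cube([329, 312, 33]);
  translate([24, 24, 0]) cylinder(h = 406, r = 24);
  translate([305, 24, 0]) cylinder(h = 406, r = 24);
  translate([24, 288, 0]) cylinder(h = 406, r = 24);
  translate([305, 288, 0]) cylinder(h = 406, r = 24);
}
translate([-389, 293, 0]) {
  translate([0, 0, 406]) cube([329, 312, 33]);
  translate([24, 24, 0]) cylinder(h = 406, r = 24);
  translate([305, 24, 0]) cylinder(h = 406, r = 24);
  translate([24, 288, 0]) cylinder(h = 406, r = 24);
  translate([305, 288, 0]) cylinder(h = 406, r = 24);
}
translate([1035, 293, 0]) {
  translate([0, 0, 406]) cube([329, 312, 33]);
  translate([24, 24, 0]) cylinder(h = 406, r = 24);
  translate([305, 24, 0]) cylinder(h = 406, r = 24);
  translate([24, 288, 0]) cylinder(h = 406, r = 24);
  translate([305, 288, 0]) cylinder(h = 406, r = 24);
}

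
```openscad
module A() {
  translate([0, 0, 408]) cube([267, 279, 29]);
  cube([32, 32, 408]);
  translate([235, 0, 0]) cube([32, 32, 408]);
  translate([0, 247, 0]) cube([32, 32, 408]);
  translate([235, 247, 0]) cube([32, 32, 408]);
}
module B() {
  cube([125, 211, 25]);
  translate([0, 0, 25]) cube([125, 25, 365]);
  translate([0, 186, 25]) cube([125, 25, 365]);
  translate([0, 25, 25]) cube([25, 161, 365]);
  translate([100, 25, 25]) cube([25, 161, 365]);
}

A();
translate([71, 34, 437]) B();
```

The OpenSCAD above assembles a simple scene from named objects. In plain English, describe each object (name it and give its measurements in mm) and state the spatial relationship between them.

A is a four-legged stool. The seat is a 267×279×29 mm slab whose top surface is at z = 437 mm; four square legs, each 32×32 mm in cross-section, run from the floor (z = 0) to the underside of the seat, each flush with a corner of the seat.

B is an open-topped rectangular box: outside dimensions 125×211×390 mm, with a uniform wall and base thickness of 25 mm. The base is a full 125×211 slab on the floor; four walls sit on top of the base. The front and back walls (the −y and +y sides) span the full width; the two side walls fit between them.

The open box is on top of the stool, centred.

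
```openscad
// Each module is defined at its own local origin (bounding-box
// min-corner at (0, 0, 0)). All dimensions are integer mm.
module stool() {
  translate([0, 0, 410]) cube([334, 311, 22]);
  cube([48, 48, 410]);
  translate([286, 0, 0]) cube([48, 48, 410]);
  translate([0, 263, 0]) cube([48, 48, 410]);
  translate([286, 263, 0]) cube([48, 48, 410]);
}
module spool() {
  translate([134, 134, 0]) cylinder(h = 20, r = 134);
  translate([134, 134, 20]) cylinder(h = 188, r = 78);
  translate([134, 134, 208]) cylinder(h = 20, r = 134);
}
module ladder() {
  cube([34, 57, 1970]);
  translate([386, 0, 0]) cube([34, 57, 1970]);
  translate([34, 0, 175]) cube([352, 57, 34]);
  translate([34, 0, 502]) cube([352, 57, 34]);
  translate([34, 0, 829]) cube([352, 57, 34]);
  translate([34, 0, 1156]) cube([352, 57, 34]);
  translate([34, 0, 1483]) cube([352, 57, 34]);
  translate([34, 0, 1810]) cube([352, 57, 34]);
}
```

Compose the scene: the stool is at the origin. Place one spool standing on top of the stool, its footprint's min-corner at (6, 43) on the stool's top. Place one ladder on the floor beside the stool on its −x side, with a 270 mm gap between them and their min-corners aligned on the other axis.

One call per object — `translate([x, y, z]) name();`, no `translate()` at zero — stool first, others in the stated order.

stool();
translate([6, 43, 432]) spool();
translate([-690, 0, 0]) ladder();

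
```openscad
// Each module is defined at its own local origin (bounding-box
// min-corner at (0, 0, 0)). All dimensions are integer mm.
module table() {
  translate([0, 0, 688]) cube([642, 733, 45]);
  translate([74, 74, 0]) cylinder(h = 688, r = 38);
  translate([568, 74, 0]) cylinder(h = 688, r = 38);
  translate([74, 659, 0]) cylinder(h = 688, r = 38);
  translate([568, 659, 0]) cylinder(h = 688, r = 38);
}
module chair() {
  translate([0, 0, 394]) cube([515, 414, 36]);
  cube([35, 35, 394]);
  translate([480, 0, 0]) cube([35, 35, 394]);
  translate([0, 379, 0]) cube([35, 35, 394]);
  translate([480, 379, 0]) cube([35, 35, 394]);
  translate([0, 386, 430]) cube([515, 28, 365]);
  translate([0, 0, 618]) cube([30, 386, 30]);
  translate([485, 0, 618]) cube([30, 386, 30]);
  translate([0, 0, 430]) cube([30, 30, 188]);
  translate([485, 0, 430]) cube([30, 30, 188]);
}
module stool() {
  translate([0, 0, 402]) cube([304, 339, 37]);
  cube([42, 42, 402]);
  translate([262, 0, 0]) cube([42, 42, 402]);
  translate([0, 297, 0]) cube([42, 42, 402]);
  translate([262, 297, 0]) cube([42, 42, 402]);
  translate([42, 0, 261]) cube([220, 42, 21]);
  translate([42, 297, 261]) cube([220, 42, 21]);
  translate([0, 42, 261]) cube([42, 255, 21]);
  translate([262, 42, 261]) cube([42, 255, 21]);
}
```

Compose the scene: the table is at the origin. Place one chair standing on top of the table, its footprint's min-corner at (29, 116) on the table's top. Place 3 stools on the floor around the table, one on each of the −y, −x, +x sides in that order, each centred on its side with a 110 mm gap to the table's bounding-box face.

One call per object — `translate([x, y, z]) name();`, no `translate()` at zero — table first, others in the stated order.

table();
translate([29, 116, 733]) chair();
translate([169, -449, 0]) stool();
translate([-414, 197, 0]) stool();
translate([752, 197, 0]) stool();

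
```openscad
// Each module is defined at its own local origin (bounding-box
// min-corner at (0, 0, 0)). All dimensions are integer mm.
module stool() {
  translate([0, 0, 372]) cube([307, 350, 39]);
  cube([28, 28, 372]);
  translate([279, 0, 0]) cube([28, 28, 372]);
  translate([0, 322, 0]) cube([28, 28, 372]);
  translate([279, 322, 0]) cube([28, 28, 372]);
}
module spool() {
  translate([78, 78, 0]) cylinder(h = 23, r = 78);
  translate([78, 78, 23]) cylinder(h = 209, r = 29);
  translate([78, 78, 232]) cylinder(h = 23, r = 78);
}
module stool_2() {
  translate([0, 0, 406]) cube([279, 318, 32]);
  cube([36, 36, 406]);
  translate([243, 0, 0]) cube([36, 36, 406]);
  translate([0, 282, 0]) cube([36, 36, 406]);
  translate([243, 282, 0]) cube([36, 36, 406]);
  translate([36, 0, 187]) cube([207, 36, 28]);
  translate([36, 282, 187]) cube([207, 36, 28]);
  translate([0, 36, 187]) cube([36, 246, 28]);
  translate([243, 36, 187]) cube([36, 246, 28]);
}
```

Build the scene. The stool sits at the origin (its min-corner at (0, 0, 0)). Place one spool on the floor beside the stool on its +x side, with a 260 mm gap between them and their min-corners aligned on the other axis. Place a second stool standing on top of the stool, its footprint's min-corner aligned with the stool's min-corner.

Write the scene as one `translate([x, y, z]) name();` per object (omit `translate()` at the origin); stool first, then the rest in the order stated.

stool();
translate([567, 0, 0]) spool();
translate([0, 0, 411]) stool_2();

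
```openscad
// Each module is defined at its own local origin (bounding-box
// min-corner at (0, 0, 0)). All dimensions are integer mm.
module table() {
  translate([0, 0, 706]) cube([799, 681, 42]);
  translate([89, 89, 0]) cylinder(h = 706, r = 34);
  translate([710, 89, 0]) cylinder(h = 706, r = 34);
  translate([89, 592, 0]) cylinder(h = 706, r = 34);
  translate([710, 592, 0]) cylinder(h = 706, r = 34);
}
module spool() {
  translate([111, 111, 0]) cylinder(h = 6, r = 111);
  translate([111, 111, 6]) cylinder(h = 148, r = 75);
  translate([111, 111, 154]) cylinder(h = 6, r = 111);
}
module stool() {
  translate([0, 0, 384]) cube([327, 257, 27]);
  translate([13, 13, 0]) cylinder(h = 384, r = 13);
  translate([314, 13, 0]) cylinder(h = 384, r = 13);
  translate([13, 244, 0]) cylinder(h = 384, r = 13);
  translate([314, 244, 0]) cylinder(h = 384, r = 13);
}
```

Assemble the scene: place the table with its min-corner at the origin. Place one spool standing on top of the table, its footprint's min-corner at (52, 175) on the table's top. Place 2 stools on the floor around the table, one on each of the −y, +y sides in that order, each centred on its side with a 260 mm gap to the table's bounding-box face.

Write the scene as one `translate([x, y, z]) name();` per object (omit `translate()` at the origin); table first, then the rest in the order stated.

table();
translate([52, 175, 748]) spool();
translate([236, -517, 0]) stool();
translate([236, 941, 0]) stool();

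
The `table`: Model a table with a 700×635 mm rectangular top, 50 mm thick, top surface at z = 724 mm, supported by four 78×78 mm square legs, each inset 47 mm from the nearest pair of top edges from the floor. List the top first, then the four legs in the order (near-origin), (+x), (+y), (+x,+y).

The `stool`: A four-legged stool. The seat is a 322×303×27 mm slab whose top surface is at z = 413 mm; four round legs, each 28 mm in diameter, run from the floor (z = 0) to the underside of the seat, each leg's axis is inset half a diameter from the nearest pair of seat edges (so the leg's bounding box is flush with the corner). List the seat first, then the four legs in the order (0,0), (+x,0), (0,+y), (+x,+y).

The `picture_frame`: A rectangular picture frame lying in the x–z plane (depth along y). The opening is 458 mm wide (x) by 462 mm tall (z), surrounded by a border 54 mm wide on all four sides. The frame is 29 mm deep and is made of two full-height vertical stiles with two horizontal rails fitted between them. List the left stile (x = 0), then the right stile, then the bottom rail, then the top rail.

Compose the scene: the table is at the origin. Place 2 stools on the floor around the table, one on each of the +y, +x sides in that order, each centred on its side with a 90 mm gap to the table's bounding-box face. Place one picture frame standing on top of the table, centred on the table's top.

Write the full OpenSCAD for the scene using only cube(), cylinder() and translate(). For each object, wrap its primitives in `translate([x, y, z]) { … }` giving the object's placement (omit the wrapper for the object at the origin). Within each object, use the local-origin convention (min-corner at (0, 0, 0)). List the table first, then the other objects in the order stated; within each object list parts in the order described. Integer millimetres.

translate([0, 0, 674]) cube([700, 635, 50]);
translate([47, 47, 0]) cube([78, 78, 674]);
translate([575, 47, 0]) cube([78, 78, 674]);
translate([47, 510, 0]) cube([78, 78, 674]);
translate([575, 510, 0]) cube([78, 78, 674]);
translate([189, 725, 0]) {
  translate([0, 0, 386]) cube([322, 303, 27]);
  translate([14, 14, 0]) cylinder(h = 386, r = 14);
  translate([308, 14, 0]) cylinder(h = 386, r = 14);
  translate([14, 289, 0]) cylinder(h = 386, r = 14);
  translate([308, 289, 0]) cylinder(h = 386, r = 14);
}
translate([790, 166, 0]) {
  translate([0, 0, 386]) cube([322, 303, 27]);
  translate([14, 14, 0]) cylinder(h = 386, r = 14);
  translate([308, 14, 0]) cylinder(h = 386, r = 14);
  translate([14, 289, 0]) cylinder(h = 386, r = 14);
  translate([308, 289, 0]) cylinder(h = 386, r = 14);
}
translate([67, 303, 724]) {
  cube([54, 29, 570]);
  translate([512, 0, 0]) cube([54, 29, 570]);
  translate([54, 0, 0]) cube([458, 29, 54]);
  translate([54, 0, 516]) cube([458, 29, 54]);
}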